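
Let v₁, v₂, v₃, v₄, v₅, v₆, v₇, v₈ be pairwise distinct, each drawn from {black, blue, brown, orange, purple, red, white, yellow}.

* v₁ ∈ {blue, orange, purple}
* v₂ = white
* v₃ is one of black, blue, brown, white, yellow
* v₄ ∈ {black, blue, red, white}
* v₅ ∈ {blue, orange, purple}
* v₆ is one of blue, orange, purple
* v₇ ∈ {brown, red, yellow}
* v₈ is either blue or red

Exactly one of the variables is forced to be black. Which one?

v₂ has just one choice, so v₂ = white. Eliminate white elsewhere: v₃, v₄.
The 3 variables v₁, v₅, v₆ are confined to {blue, orange, purple}, which locks those values in; drop them from v₃, v₄, v₈.
v₈'s domain is down to {red}, so v₈ = red. So v₄, v₇ can't be red.
So black goes to v₄.

v₄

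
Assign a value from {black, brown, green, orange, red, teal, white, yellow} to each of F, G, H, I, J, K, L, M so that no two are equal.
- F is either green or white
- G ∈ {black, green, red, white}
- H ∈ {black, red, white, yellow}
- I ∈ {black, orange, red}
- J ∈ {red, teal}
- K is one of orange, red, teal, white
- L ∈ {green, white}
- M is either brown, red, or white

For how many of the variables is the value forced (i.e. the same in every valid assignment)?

2

Among the 8 variables, brown fits only M (and all 8 values in {black, brown, green, orange, red, teal, white, yellow} must be used), so M = brown.
The 7 still-open variables draw from only 7 values {black, green, orange, red, teal, white, yellow}, so each is used; only H can be yellow, hence H = yellow.
F and L share exactly the 2 values {green, white}; by pigeonhole those values go to them, so strike green, white from G, K.
Determined: H=yellow, M=brown. The other variables each still have more than one consistent value. That makes 2.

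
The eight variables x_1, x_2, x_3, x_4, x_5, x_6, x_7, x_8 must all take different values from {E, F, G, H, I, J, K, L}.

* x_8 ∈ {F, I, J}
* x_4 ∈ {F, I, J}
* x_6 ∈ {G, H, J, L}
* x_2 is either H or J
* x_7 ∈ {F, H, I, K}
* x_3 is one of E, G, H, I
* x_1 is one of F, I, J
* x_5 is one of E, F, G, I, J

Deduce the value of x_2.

The 8 variables together cover exactly {E, F, G, H, I, J, K, L} — 8 values for 8 variables — and K appears only in x_7's list, so x_7 = K.
Among the 7 still-open variables, L fits only x_6 (and all 7 values in {E, F, G, H, I, J, L} must be used), so x_6 = L.
The 3 variables x_1, x_4, x_8 are confined to {F, I, J}, which locks those values in; drop them from x_2, x_3, x_5.
So x_2 = H.

H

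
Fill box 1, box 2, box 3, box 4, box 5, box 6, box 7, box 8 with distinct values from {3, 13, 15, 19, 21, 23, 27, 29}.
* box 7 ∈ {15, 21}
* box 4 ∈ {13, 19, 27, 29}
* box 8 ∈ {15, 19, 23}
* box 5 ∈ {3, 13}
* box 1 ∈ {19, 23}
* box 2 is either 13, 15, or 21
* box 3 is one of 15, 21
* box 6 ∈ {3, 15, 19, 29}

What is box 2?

13

The 8 variables together cover exactly {3, 13, 15, 19, 21, 23, 27, 29} — 8 values for 8 variables — and 27 appears only in box 4's list, so box 4 = 27.
Among the 7 still-open variables, 29 fits only box 6 (and all 7 values in {3, 13, 15, 19, 21, 23, 29} must be used), so box 6 = 29.
Among the 6 still-open variables, 3 fits only box 5 (and all 6 values in {3, 13, 15, 19, 21, 23} must be used), so box 5 = 3.
Among the 5 still-open variables, 13 fits only box 2 (and all 5 values in {13, 15, 19, 21, 23} must be used), so box 2 = 13.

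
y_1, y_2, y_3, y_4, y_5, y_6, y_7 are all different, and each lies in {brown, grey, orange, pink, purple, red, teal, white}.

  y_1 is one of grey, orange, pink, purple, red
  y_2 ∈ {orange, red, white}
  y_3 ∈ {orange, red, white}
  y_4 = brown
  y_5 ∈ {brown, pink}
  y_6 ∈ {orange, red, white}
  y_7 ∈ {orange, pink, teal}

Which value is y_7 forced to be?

teal

y_4's domain is down to {brown}, so y_4 = brown. Eliminate brown elsewhere: y_5.
That leaves y_5 = pink. So y_1, y_7 can't be pink.
The 3 variables y_2, y_3, y_6 are confined to {orange, red, white}, which locks those values in; drop them from y_1, y_7.
So y_7 = teal.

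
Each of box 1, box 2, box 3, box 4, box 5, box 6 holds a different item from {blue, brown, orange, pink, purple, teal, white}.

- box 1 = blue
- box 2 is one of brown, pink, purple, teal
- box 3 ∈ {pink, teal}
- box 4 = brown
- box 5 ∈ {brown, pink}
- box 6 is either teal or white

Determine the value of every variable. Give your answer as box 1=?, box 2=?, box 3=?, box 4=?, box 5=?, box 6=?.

box 1's domain is down to {blue}, so box 1 = blue.
box 4 has just one choice, so box 4 = brown. Strike brown from box 2, box 5.
That leaves box 5 = pink. Eliminate pink elsewhere: box 2, box 3.
box 3's domain is down to {teal}, so box 3 = teal. Strike teal from box 2, box 6.
box 6 must be white (only option left).
box 2's domain is down to {purple}, so box 2 = purple.

box 1=blue, box 2=purple, box 3=teal, box 4=brown, box 5=pink, box 6=white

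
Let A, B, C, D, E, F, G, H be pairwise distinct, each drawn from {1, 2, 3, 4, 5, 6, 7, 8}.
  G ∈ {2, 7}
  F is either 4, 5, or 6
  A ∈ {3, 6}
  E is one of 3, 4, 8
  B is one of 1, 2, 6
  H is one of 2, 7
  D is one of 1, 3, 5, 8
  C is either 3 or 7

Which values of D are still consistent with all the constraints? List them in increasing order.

5, 8

G and H between them cover only {2, 7} — a naked pair. Remove those values from B, C.
C has just one choice, so C = 3. Eliminate 3 elsewhere: A, D, E.
A has just one choice, so A = 6. Strike 6 from B, F.
That leaves B = 1. Remove 1 from D.
No further eliminations apply; D can still be any of 5, 8.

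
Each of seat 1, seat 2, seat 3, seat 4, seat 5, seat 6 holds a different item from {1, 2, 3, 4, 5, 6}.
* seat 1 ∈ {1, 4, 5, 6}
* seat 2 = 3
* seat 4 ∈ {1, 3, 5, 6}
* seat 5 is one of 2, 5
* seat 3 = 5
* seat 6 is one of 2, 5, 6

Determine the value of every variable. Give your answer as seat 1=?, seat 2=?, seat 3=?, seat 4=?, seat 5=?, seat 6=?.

seat 1=4, seat 2=3, seat 3=5, seat 4=1, seat 5=2, seat 6=6

seat 2 must be 3 (only option left). So seat 4 can't be 3.
seat 3 must be 5 (only option left). Strike 5 from seat 1, seat 4, seat 5, seat 6.
seat 5's domain is down to {2}, so seat 5 = 2. Remove 2 from seat 6.
seat 6's domain is down to {6}, so seat 6 = 6. Remove 6 from seat 1, seat 4.
seat 4 has just one choice, so seat 4 = 1. Eliminate 1 elsewhere: seat 1.
seat 1's domain is down to {4}, so seat 1 = 4.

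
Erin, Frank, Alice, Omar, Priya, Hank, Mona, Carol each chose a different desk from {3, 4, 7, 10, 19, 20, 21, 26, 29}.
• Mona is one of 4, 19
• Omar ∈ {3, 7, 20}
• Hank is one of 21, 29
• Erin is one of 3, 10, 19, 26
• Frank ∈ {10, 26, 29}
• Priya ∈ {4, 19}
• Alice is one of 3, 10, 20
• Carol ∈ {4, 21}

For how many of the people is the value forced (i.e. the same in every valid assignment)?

Priya and Mona share exactly the 2 values {4, 19}; by pigeonhole those values go to them, so strike 4, 19 from Erin, Carol.
Carol has just one choice, so Carol = 21. So Hank can't be 21.
Hank's domain is down to {29}, so Hank = 29. So Frank can't be 29.
Determined: Hank=29, Carol=21. The other people each still have more than one consistent value. That makes 2.

2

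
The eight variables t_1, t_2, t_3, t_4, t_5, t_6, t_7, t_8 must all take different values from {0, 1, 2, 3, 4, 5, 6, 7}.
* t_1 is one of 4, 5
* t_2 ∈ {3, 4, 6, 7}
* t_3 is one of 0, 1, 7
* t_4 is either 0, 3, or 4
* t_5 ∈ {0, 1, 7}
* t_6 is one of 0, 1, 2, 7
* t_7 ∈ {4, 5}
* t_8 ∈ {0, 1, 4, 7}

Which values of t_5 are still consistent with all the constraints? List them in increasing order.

0, 1, 7

The 8 variables draw from only 8 values {0, 1, 2, 3, 4, 5, 6, 7}, so each is used; only t_6 can be 2, hence t_6 = 2.
The 7 still-open variables together cover exactly {0, 1, 3, 4, 5, 6, 7} — 7 values for 7 variables — and 6 appears only in t_2's list, so t_2 = 6.
The 6 still-open variables together cover exactly {0, 1, 3, 4, 5, 7} — 6 values for 6 variables — and 3 appears only in t_4's list, so t_4 = 3.
t_1 and t_7 between them cover only {4, 5} — a naked pair. Remove those values from t_8.
No further eliminations apply; t_5 can still be any of 0, 1, 7.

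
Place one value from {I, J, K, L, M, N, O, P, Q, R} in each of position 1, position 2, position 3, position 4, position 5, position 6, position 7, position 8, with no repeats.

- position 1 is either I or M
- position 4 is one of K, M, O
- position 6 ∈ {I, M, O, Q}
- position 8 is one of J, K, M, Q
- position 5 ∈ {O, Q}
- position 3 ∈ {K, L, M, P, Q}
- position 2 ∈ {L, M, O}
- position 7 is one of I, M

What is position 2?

L

The 8 variables draw from only 8 values {I, J, K, L, M, O, P, Q}, so each is used; only position 8 can be J, hence position 8 = J.
The 7 still-open variables draw from only 7 values {I, K, L, M, O, P, Q}, so each is used; only position 3 can be P, hence position 3 = P.
The 6 still-open variables together cover exactly {I, K, L, M, O, Q} — 6 values for 6 variables — and K appears only in position 4's list, so position 4 = K.
The 5 still-open variables draw from only 5 values {I, L, M, O, Q}, so each is used; only position 2 can be L, hence position 2 = L.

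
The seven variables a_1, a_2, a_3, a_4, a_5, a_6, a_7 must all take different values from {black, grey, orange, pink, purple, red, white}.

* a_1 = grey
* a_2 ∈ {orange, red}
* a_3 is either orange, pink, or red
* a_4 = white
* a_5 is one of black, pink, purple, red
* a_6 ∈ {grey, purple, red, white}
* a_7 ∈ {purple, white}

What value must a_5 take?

a_1 has just one choice, so a_1 = grey. Remove grey from a_6.
a_4's domain is down to {white}, so a_4 = white. Strike white from a_6, a_7.
a_7 must be purple (only option left). Remove purple from a_5, a_6.
a_6 must be red (only option left). So a_2, a_3, a_5 can't be red.
a_2 has just one choice, so a_2 = orange. Remove orange from a_3.
That leaves a_3 = pink. Strike pink from a_5.
So a_5 = black.

black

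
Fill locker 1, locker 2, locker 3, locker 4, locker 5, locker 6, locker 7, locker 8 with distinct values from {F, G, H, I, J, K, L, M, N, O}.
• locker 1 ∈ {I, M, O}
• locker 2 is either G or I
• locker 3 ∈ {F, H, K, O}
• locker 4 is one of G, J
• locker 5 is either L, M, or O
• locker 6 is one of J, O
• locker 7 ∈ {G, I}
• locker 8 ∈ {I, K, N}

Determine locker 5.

locker 2 and locker 7 share exactly the 2 values {G, I}; by pigeonhole those values go to them, so strike G, I from locker 1, locker 4, locker 8.
locker 4 has just one choice, so locker 4 = J. Eliminate J elsewhere: locker 6.
locker 6 must be O (only option left). Eliminate O elsewhere: locker 1, locker 3, locker 5.
That leaves locker 1 = M. Strike M from locker 5.
So locker 5 = L.

L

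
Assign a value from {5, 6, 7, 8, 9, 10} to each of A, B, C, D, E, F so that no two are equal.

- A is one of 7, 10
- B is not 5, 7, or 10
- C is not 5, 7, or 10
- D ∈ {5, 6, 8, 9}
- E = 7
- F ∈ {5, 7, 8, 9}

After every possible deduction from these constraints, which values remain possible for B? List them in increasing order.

6, 8, 9

E must be 7 (only option left). Remove 7 from A, F.
That leaves A = 10.
No further eliminations apply; B can still be any of 6, 8, 9.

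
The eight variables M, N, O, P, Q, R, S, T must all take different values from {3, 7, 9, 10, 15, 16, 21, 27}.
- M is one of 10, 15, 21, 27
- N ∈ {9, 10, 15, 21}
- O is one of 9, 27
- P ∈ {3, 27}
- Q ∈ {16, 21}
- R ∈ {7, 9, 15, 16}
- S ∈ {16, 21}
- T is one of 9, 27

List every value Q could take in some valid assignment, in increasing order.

16, 21

The 8 variables draw from only 8 values {3, 7, 9, 10, 15, 16, 21, 27}, so each is used; only P can be 3, hence P = 3.
Among the 7 still-open variables, 7 fits only R (and all 7 values in {7, 9, 10, 15, 16, 21, 27} must be used), so R = 7.
The 2 variables O and T are confined to {9, 27}, which locks those values in; drop them from M, N.
The 2 variables Q and S are confined to {16, 21}, which locks those values in; drop them from M, N.
No further eliminations apply; Q can still be any of 16, 21.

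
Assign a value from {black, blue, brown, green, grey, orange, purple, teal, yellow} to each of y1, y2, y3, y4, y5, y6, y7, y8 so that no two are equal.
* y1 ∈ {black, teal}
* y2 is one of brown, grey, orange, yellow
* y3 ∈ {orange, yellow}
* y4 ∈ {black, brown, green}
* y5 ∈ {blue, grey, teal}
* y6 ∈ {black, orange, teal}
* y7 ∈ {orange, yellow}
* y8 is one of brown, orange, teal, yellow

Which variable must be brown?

y8

The 8 variables together cover exactly {black, blue, brown, green, grey, orange, teal, yellow} — 8 values for 8 variables — and blue appears only in y5's list, so y5 = blue.
The 7 still-open variables together cover exactly {black, brown, green, grey, orange, teal, yellow} — 7 values for 7 variables — and green appears only in y4's list, so y4 = green.
Among the 6 still-open variables, grey fits only y2 (and all 6 values in {black, brown, grey, orange, teal, yellow} must be used), so y2 = grey.
The 5 still-open variables draw from only 5 values {black, brown, orange, teal, yellow}, so each is used; only y8 can be brown, hence y8 = brown.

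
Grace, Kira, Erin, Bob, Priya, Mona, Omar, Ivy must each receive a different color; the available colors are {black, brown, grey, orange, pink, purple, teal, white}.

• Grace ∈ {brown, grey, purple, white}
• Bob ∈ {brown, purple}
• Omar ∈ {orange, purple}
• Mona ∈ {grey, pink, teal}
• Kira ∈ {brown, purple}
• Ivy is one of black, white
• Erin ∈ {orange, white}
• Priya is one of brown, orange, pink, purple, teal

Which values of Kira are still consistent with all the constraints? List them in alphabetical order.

brown, purple

The 8 variables together cover exactly {black, brown, grey, orange, pink, purple, teal, white} — 8 values for 8 variables — and black appears only in Ivy's list, so Ivy = black.
Kira and Bob between them cover only {brown, purple} — a naked pair. Remove those values from Grace, Priya, Omar.
That leaves Omar = orange. Remove orange from Erin, Priya.
Erin must be white (only option left). Strike white from Grace.
That leaves Grace = grey. So Mona can't be grey.
No further eliminations apply; Kira can still be any of brown, purple.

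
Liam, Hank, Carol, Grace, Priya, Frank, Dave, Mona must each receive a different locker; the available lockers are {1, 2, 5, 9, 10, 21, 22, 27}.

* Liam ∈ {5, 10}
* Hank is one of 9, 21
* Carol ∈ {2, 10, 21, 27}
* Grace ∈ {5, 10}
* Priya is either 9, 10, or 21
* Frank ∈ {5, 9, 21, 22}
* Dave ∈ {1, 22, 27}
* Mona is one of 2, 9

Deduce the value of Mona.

2

The 8 variables together cover exactly {1, 2, 5, 9, 10, 21, 22, 27} — 8 values for 8 variables — and 1 appears only in Dave's list, so Dave = 1.
The 7 still-open variables together cover exactly {2, 5, 9, 10, 21, 22, 27} — 7 values for 7 variables — and 22 appears only in Frank's list, so Frank = 22.
The 6 still-open variables together cover exactly {2, 5, 9, 10, 21, 27} — 6 values for 6 variables — and 27 appears only in Carol's list, so Carol = 27.
Among the 5 still-open variables, 2 fits only Mona (and all 5 values in {2, 5, 9, 10, 21} must be used), so Mona = 2.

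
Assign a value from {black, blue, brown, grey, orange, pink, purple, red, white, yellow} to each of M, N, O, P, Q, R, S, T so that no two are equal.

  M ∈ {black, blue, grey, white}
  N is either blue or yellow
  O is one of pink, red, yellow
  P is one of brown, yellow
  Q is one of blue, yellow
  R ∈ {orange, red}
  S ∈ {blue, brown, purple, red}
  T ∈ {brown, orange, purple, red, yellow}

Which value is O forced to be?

pink

N and Q share exactly the 2 values {blue, yellow}; by pigeonhole those values go to them, so strike blue, yellow from M, O, P, S, T.
P's domain is down to {brown}, so P = brown. Strike brown from S, T.
The 3 variables R, S, T are confined to {orange, purple, red}, which locks those values in; drop them from O.
So O = pink.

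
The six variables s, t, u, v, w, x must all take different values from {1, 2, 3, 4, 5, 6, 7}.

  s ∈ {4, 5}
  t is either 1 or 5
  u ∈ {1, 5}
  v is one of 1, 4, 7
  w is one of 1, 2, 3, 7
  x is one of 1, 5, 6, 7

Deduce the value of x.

6

t and u share exactly the 2 values {1, 5}; by pigeonhole those values go to them, so strike 1, 5 from s, v, w, x.
s must be 4 (only option left). Remove 4 from v.
v's domain is down to {7}, so v = 7. Eliminate 7 elsewhere: w, x.
So x = 6.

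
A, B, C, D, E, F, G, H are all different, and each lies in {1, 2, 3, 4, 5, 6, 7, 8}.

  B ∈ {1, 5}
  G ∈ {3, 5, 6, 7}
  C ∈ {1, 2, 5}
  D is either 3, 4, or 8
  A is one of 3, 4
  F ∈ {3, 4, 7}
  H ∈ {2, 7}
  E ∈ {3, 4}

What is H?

2

Among the 8 variables, 6 fits only G (and all 8 values in {1, 2, 3, 4, 5, 6, 7, 8} must be used), so G = 6.
The 7 still-open variables draw from only 7 values {1, 2, 3, 4, 5, 7, 8}, so each is used; only D can be 8, hence D = 8.
A and E share exactly the 2 values {3, 4}; by pigeonhole those values go to them, so strike 3, 4 from F.
That leaves F = 7. Eliminate 7 elsewhere: H.
So H = 2.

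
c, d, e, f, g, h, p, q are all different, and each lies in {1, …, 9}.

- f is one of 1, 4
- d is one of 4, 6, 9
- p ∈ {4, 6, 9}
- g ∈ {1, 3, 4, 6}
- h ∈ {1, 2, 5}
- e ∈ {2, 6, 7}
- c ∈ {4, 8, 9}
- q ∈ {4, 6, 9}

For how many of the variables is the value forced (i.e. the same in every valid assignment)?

d, p, q share exactly the 3 values {4, 6, 9}; by pigeonhole those values go to them, so strike 4, 6, 9 from c, e, f, g.
c has just one choice, so c = 8.
That leaves f = 1. Remove 1 from g, h.
g must be 3 (only option left).
Determined: c=8, f=1, g=3. The other variables each still have more than one consistent value. That makes 3.

3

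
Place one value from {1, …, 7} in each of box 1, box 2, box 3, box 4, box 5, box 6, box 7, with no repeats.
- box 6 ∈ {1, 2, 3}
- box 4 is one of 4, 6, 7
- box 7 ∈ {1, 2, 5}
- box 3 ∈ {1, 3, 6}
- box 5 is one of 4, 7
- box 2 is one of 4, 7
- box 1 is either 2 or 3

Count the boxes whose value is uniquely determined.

The 7 variables together cover exactly {1, 2, 3, 4, 5, 6, 7} — 7 values for 7 variables — and 5 appears only in box 7's list, so box 7 = 5.
box 2 and box 5 share exactly the 2 values {4, 7}; by pigeonhole those values go to them, so strike 4, 7 from box 4.
box 4 must be 6 (only option left). So box 3 can't be 6.
Determined: box 4=6, box 7=5. The other boxes each still have more than one consistent value. That makes 2.

2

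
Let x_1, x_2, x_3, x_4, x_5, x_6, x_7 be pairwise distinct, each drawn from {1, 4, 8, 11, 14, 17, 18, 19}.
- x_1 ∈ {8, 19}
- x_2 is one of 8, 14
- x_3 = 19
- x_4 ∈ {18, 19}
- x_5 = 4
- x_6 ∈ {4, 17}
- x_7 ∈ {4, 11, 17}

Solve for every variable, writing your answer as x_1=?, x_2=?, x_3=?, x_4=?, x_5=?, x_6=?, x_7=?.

x_1=8, x_2=14, x_3=19, x_4=18, x_5=4, x_6=17, x_7=11

x_3's domain is down to {19}, so x_3 = 19. Strike 19 from x_1, x_4.
x_4 has just one choice, so x_4 = 18.
That leaves x_5 = 4. So x_6, x_7 can't be 4.
x_6's domain is down to {17}, so x_6 = 17. Strike 17 from x_7.
That leaves x_7 = 11.
That leaves x_1 = 8. Eliminate 8 elsewhere: x_2.
That leaves x_2 = 14.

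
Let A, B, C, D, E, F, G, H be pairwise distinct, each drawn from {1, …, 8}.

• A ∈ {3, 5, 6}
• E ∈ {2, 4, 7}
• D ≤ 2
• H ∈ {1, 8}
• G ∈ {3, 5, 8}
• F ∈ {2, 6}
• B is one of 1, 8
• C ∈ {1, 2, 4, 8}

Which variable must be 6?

F

Among the 8 variables, 7 fits only E (and all 8 values in {1, 2, 3, 4, 5, 6, 7, 8} must be used), so E = 7.
The 7 still-open variables together cover exactly {1, 2, 3, 4, 5, 6, 8} — 7 values for 7 variables — and 4 appears only in C's list, so C = 4.
The 2 variables B and H are confined to {1, 8}, which locks those values in; drop them from D, G.
D must be 2 (only option left). Eliminate 2 elsewhere: F.
So 6 goes to F.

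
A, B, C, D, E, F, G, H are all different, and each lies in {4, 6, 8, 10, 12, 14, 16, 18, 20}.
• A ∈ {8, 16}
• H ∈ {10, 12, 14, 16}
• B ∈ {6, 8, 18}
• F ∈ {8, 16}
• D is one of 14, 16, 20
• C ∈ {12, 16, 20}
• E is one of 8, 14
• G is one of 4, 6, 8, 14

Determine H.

10

A and F between them cover only {8, 16} — a naked pair. Remove those values from B, C, D, E, G, H.
E must be 14 (only option left). Strike 14 from D, G, H.
D's domain is down to {20}, so D = 20. So C can't be 20.
C has just one choice, so C = 12. Eliminate 12 elsewhere: H.
So H = 10.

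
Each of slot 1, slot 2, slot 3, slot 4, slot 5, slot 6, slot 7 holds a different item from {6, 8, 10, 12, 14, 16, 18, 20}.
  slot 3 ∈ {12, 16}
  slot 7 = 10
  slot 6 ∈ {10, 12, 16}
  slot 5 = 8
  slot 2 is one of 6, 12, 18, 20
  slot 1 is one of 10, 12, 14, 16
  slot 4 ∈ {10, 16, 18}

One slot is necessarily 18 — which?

slot 4

slot 5 must be 8 (only option left).
slot 7 has just one choice, so slot 7 = 10. So slot 1, slot 4, slot 6 can't be 10.
slot 3 and slot 6 between them cover only {12, 16} — a naked pair. Remove those values from slot 1, slot 2, slot 4.
So 18 goes to slot 4.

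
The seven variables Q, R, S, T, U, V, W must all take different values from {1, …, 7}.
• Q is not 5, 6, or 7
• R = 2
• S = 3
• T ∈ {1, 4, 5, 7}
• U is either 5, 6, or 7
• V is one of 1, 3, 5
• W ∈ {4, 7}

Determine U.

6

R must be 2 (only option left). Strike 2 from Q.
S has just one choice, so S = 3. Eliminate 3 elsewhere: Q, V.
The 5 still-open variables together cover exactly {1, 4, 5, 6, 7} — 5 values for 5 variables — and 6 appears only in U's list, so U = 6.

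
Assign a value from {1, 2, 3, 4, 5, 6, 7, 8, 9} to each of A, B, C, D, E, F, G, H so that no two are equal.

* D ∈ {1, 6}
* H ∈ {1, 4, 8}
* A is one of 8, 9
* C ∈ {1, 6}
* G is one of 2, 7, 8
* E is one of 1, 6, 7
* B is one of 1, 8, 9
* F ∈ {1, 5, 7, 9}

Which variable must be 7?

E

The 8 variables together cover exactly {1, 2, 4, 5, 6, 7, 8, 9} — 8 values for 8 variables — and 2 appears only in G's list, so G = 2.
The 7 still-open variables together cover exactly {1, 4, 5, 6, 7, 8, 9} — 7 values for 7 variables — and 4 appears only in H's list, so H = 4.
The 6 still-open variables draw from only 6 values {1, 5, 6, 7, 8, 9}, so each is used; only F can be 5, hence F = 5.
The 5 still-open variables together cover exactly {1, 6, 7, 8, 9} — 5 values for 5 variables — and 7 appears only in E's list, so E = 7.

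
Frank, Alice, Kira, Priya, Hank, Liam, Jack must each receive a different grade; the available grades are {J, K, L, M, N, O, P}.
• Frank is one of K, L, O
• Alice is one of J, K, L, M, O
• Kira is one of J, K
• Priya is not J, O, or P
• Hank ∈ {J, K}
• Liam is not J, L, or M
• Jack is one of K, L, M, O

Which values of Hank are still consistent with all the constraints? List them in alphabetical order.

Among the 7 variables, P fits only Liam (and all 7 values in {J, K, L, M, N, O, P} must be used), so Liam = P.
The 6 still-open variables draw from only 6 values {J, K, L, M, N, O}, so each is used; only Priya can be N, hence Priya = N.
Kira and Hank between them cover only {J, K} — a naked pair. Remove those values from Frank, Alice, Jack.
No further eliminations apply; Hank can still be any of J, K.

J, K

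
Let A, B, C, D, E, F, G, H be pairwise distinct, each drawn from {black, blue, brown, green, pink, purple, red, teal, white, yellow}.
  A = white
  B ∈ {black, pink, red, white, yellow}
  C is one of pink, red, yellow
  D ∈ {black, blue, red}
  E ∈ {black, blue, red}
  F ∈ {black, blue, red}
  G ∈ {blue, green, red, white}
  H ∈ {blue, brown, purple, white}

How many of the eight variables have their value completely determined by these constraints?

A has just one choice, so A = white. Eliminate white elsewhere: B, G, H.
The 3 variables D, E, F are confined to {black, blue, red}, which locks those values in; drop them from B, C, G, H.
That leaves G = green.
Determined: A=white, G=green. The other variables each still have more than one consistent value. That makes 2.

2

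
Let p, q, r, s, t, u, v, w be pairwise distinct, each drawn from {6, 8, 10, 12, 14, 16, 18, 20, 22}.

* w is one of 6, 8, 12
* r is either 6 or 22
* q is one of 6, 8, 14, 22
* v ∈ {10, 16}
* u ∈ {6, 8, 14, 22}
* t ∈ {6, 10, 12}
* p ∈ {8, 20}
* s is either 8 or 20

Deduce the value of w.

12

Among the 8 variables, 16 fits only v (and all 8 values in {6, 8, 10, 12, 14, 16, 20, 22} must be used), so v = 16.
The 7 still-open variables together cover exactly {6, 8, 10, 12, 14, 20, 22} — 7 values for 7 variables — and 10 appears only in t's list, so t = 10.
The 6 still-open variables draw from only 6 values {6, 8, 12, 14, 20, 22}, so each is used; only w can be 12, hence w = 12.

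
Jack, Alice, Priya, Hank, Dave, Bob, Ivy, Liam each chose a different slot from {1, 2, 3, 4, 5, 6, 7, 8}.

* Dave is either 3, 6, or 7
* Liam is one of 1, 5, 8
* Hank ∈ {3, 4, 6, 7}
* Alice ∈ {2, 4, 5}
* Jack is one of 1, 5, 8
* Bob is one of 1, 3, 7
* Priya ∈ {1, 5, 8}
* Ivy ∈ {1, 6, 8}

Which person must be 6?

Ivy

The 8 variables draw from only 8 values {1, 2, 3, 4, 5, 6, 7, 8}, so each is used; only Alice can be 2, hence Alice = 2.
Among the 7 still-open variables, 4 fits only Hank (and all 7 values in {1, 3, 4, 5, 6, 7, 8} must be used), so Hank = 4.
Jack, Priya, Liam share exactly the 3 values {1, 5, 8}; by pigeonhole those values go to them, so strike 1, 5, 8 from Bob, Ivy.
So 6 goes to Ivy.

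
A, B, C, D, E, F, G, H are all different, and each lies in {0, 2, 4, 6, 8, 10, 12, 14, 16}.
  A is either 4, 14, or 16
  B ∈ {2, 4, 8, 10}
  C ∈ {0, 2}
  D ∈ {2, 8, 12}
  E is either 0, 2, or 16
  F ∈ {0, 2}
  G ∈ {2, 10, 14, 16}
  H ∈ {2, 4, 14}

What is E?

The 8 variables together cover exactly {0, 2, 4, 8, 10, 12, 14, 16} — 8 values for 8 variables — and 12 appears only in D's list, so D = 12.
Among the 7 still-open variables, 8 fits only B (and all 7 values in {0, 2, 4, 8, 10, 14, 16} must be used), so B = 8.
The 6 still-open variables draw from only 6 values {0, 2, 4, 10, 14, 16}, so each is used; only G can be 10, hence G = 10.
C and F share exactly the 2 values {0, 2}; by pigeonhole those values go to them, so strike 0, 2 from E, H.
So E = 16.

16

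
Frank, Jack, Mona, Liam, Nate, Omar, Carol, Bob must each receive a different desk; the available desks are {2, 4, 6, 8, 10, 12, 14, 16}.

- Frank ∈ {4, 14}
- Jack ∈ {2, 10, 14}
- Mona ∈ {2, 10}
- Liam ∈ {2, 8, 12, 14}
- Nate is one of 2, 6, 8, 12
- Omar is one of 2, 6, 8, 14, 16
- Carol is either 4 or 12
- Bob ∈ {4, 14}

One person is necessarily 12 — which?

The 8 variables together cover exactly {2, 4, 6, 8, 10, 12, 14, 16} — 8 values for 8 variables — and 16 appears only in Omar's list, so Omar = 16.
The 7 still-open variables together cover exactly {2, 4, 6, 8, 10, 12, 14} — 7 values for 7 variables — and 6 appears only in Nate's list, so Nate = 6.
The 6 still-open variables draw from only 6 values {2, 4, 8, 10, 12, 14}, so each is used; only Liam can be 8, hence Liam = 8.
The 5 still-open variables together cover exactly {2, 4, 10, 12, 14} — 5 values for 5 variables — and 12 appears only in Carol's list, so Carol = 12.

Carol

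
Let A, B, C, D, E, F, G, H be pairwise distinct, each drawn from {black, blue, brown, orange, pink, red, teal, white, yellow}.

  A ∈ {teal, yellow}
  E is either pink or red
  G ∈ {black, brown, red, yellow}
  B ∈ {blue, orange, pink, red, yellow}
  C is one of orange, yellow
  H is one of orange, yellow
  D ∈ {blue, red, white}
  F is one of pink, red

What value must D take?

The 2 variables C and H are confined to {orange, yellow}, which locks those values in; drop them from A, B, G.
A's domain is down to {teal}, so A = teal.
E and F between them cover only {pink, red} — a naked pair. Remove those values from B, D, G.
That leaves B = blue. Remove blue from D.
So D = white.

white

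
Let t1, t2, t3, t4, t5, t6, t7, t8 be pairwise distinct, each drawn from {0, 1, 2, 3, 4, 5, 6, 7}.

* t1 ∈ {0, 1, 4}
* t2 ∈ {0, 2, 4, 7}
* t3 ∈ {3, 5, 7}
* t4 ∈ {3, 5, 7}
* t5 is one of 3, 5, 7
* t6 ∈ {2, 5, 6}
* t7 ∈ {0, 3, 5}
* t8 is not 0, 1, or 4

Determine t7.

Among the 8 variables, 1 fits only t1 (and all 8 values in {0, 1, 2, 3, 4, 5, 6, 7} must be used), so t1 = 1.
The 7 still-open variables draw from only 7 values {0, 2, 3, 4, 5, 6, 7}, so each is used; only t2 can be 4, hence t2 = 4.
The 6 still-open variables together cover exactly {0, 2, 3, 5, 6, 7} — 6 values for 6 variables — and 0 appears only in t7's list, so t7 = 0.

0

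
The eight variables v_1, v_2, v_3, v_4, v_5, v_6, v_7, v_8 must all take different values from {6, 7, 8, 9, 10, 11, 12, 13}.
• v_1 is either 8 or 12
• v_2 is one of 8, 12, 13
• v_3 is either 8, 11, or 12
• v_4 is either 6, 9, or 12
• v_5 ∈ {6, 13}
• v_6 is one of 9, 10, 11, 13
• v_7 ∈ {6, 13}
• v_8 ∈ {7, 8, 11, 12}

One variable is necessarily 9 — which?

The 8 variables together cover exactly {6, 7, 8, 9, 10, 11, 12, 13} — 8 values for 8 variables — and 7 appears only in v_8's list, so v_8 = 7.
Among the 7 still-open variables, 10 fits only v_6 (and all 7 values in {6, 8, 9, 10, 11, 12, 13} must be used), so v_6 = 10.
The 6 still-open variables together cover exactly {6, 8, 9, 11, 12, 13} — 6 values for 6 variables — and 9 appears only in v_4's list, so v_4 = 9.

v_4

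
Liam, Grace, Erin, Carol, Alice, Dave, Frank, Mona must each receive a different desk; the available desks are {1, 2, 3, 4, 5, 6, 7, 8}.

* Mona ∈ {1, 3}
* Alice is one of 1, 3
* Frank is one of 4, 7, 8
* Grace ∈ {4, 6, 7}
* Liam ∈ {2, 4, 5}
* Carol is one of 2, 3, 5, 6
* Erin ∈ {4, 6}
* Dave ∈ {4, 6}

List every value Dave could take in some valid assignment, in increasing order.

4, 6

The 8 variables together cover exactly {1, 2, 3, 4, 5, 6, 7, 8} — 8 values for 8 variables — and 8 appears only in Frank's list, so Frank = 8.
The 7 still-open variables together cover exactly {1, 2, 3, 4, 5, 6, 7} — 7 values for 7 variables — and 7 appears only in Grace's list, so Grace = 7.
The 2 variables Erin and Dave are confined to {4, 6}, which locks those values in; drop them from Liam, Carol.
Alice and Mona share exactly the 2 values {1, 3}; by pigeonhole those values go to them, so strike 1, 3 from Carol.
No further eliminations apply; Dave can still be any of 4, 6.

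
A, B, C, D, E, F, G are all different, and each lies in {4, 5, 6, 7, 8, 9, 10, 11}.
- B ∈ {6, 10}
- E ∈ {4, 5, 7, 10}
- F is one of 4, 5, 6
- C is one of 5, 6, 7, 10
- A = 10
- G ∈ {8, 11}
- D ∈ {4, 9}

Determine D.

A's domain is down to {10}, so A = 10. Eliminate 10 elsewhere: B, C, E.
B has just one choice, so B = 6. So C, F can't be 6.
C, E, F between them cover only {4, 5, 7} — a naked triple. Remove those values from D.
So D = 9.

9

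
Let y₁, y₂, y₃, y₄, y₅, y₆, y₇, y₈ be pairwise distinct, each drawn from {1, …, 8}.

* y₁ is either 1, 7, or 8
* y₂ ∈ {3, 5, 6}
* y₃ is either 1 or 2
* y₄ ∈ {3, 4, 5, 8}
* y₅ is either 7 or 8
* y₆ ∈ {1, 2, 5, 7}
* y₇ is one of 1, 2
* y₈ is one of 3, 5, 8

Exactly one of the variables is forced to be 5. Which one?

y₆

The 8 variables together cover exactly {1, 2, 3, 4, 5, 6, 7, 8} — 8 values for 8 variables — and 4 appears only in y₄'s list, so y₄ = 4.
The 7 still-open variables draw from only 7 values {1, 2, 3, 5, 6, 7, 8}, so each is used; only y₂ can be 6, hence y₂ = 6.
The 6 still-open variables together cover exactly {1, 2, 3, 5, 7, 8} — 6 values for 6 variables — and 3 appears only in y₈'s list, so y₈ = 3.
Among the 5 still-open variables, 5 fits only y₆ (and all 5 values in {1, 2, 5, 7, 8} must be used), so y₆ = 5.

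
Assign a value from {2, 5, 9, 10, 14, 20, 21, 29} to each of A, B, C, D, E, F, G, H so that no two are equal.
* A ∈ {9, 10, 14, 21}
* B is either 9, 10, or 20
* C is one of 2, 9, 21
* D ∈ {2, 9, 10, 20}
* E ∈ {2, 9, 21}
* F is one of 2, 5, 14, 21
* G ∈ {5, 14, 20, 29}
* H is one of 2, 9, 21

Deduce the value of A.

14

The 8 variables together cover exactly {2, 5, 9, 10, 14, 20, 21, 29} — 8 values for 8 variables — and 29 appears only in G's list, so G = 29.
The 7 still-open variables draw from only 7 values {2, 5, 9, 10, 14, 20, 21}, so each is used; only F can be 5, hence F = 5.
The 6 still-open variables draw from only 6 values {2, 9, 10, 14, 20, 21}, so each is used; only A can be 14, hence A = 14.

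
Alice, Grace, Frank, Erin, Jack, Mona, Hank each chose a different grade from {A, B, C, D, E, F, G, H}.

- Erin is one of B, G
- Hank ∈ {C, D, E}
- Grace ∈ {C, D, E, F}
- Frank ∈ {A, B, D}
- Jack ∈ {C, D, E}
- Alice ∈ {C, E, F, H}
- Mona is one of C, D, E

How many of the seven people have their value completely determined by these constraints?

2

The 3 variables Jack, Mona, Hank are confined to {C, D, E}, which locks those values in; drop them from Alice, Grace, Frank.
Grace has just one choice, so Grace = F. Strike F from Alice.
Alice must be H (only option left).
Determined: Alice=H, Grace=F. The other people each still have more than one consistent value. That makes 2.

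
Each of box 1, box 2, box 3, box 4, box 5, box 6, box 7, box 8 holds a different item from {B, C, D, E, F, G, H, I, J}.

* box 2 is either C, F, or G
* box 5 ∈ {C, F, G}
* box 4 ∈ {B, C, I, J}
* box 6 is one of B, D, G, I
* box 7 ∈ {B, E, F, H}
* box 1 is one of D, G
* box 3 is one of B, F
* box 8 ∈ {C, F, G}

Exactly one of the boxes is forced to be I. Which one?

box 6

The 3 variables box 2, box 5, box 8 are confined to {C, F, G}, which locks those values in; drop them from box 1, box 3, box 4, box 6, box 7.
box 1 must be D (only option left). Remove D from box 6.
That leaves box 3 = B. So box 4, box 6, box 7 can't be B.
So I goes to box 6.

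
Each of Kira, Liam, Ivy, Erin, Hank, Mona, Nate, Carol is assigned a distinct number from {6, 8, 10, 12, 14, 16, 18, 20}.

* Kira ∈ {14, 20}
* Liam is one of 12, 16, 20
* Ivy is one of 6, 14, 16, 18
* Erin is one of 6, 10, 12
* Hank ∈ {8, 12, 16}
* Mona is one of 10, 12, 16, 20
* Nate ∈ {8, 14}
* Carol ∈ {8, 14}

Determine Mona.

10

The 8 variables together cover exactly {6, 8, 10, 12, 14, 16, 18, 20} — 8 values for 8 variables — and 18 appears only in Ivy's list, so Ivy = 18.
Among the 7 still-open variables, 6 fits only Erin (and all 7 values in {6, 8, 10, 12, 14, 16, 20} must be used), so Erin = 6.
The 6 still-open variables together cover exactly {8, 10, 12, 14, 16, 20} — 6 values for 6 variables — and 10 appears only in Mona's list, so Mona = 10.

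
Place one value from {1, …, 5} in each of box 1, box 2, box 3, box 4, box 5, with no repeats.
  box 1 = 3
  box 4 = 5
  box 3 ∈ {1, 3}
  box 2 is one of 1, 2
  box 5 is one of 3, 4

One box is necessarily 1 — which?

box 3

box 1 must be 3 (only option left). Strike 3 from box 3, box 5.
So 1 goes to box 3.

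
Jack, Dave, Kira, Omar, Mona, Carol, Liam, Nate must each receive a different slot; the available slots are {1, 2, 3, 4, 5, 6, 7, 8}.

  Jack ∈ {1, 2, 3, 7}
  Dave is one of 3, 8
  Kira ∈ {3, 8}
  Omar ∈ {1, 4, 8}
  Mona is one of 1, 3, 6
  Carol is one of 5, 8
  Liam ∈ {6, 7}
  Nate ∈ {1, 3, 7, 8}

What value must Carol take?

5

The 8 variables together cover exactly {1, 2, 3, 4, 5, 6, 7, 8} — 8 values for 8 variables — and 2 appears only in Jack's list, so Jack = 2.
The 7 still-open variables draw from only 7 values {1, 3, 4, 5, 6, 7, 8}, so each is used; only Omar can be 4, hence Omar = 4.
The 6 still-open variables together cover exactly {1, 3, 5, 6, 7, 8} — 6 values for 6 variables — and 5 appears only in Carol's list, so Carol = 5.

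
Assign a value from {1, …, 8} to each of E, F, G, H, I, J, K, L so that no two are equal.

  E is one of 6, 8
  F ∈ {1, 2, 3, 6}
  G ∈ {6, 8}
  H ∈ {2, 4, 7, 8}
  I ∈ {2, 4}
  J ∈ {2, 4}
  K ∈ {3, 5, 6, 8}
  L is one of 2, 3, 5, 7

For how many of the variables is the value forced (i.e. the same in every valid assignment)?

2

Among the 8 variables, 1 fits only F (and all 8 values in {1, 2, 3, 4, 5, 6, 7, 8} must be used), so F = 1.
E and G share exactly the 2 values {6, 8}; by pigeonhole those values go to them, so strike 6, 8 from H, K.
I and J between them cover only {2, 4} — a naked pair. Remove those values from H, L.
H must be 7 (only option left). So L can't be 7.
Determined: F=1, H=7. The other variables each still have more than one consistent value. That makes 2.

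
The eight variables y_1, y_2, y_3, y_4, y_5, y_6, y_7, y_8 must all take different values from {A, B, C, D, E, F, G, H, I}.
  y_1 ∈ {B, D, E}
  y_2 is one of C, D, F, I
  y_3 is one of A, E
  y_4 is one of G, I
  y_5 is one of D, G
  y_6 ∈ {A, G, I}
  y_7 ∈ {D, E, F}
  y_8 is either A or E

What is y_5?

The 8 variables draw from only 8 values {A, B, C, D, E, F, G, I}, so each is used; only y_1 can be B, hence y_1 = B.
The 7 still-open variables draw from only 7 values {A, C, D, E, F, G, I}, so each is used; only y_2 can be C, hence y_2 = C.
The 6 still-open variables together cover exactly {A, D, E, F, G, I} — 6 values for 6 variables — and F appears only in y_7's list, so y_7 = F.
The 5 still-open variables draw from only 5 values {A, D, E, G, I}, so each is used; only y_5 can be D, hence y_5 = D.

D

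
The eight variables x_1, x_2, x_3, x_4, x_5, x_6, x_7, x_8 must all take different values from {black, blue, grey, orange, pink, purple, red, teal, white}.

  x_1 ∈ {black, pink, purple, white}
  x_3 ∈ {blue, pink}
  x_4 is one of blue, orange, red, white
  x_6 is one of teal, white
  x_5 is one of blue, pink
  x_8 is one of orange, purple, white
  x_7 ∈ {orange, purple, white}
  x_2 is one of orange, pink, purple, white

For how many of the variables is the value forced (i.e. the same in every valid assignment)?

The 8 variables draw from only 8 values {black, blue, orange, pink, purple, red, teal, white}, so each is used; only x_1 can be black, hence x_1 = black.
Among the 7 still-open variables, red fits only x_4 (and all 7 values in {blue, orange, pink, purple, red, teal, white} must be used), so x_4 = red.
The 6 still-open variables draw from only 6 values {blue, orange, pink, purple, teal, white}, so each is used; only x_6 can be teal, hence x_6 = teal.
x_3 and x_5 between them cover only {blue, pink} — a naked pair. Remove those values from x_2.
Determined: x_1=black, x_4=red, x_6=teal. The other variables each still have more than one consistent value. That makes 3.

3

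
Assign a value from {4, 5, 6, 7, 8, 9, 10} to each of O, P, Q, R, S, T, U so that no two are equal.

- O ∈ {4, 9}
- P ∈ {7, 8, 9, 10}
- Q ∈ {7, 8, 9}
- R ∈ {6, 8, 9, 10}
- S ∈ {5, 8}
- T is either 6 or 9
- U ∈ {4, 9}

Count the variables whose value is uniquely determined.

2

The 7 variables draw from only 7 values {4, 5, 6, 7, 8, 9, 10}, so each is used; only S can be 5, hence S = 5.
O and U between them cover only {4, 9} — a naked pair. Remove those values from P, Q, R, T.
T must be 6 (only option left). Remove 6 from R.
Determined: S=5, T=6. The other variables each still have more than one consistent value. That makes 2.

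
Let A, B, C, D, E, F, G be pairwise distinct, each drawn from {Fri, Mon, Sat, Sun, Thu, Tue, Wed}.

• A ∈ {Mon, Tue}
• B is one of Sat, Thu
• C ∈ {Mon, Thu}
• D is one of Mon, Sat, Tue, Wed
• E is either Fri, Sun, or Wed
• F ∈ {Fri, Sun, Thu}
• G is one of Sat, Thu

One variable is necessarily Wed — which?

D

The 2 variables B and G are confined to {Sat, Thu}, which locks those values in; drop them from C, D, F.
C must be Mon (only option left). So A, D can't be Mon.
A's domain is down to {Tue}, so A = Tue. So D can't be Tue.
So Wed goes to D.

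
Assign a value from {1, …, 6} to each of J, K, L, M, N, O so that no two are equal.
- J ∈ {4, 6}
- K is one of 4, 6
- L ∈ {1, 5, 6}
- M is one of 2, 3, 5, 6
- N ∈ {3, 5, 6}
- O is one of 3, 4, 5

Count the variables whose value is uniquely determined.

The 6 variables draw from only 6 values {1, 2, 3, 4, 5, 6}, so each is used; only L can be 1, hence L = 1.
The 5 still-open variables draw from only 5 values {2, 3, 4, 5, 6}, so each is used; only M can be 2, hence M = 2.
J and K between them cover only {4, 6} — a naked pair. Remove those values from N, O.
Determined: L=1, M=2. The other variables each still have more than one consistent value. That makes 2.

2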